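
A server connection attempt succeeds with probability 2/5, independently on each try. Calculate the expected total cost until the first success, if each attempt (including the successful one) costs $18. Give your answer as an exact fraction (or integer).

E[#attempts] = 1/p = 5/2; E[cost] = 18·5/2 = 45.

$45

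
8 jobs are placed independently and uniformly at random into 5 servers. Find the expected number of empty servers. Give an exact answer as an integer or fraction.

Let Xⱼ=1 if server j is empty. P(Xⱼ=1) = ((5-1)/5)^8 = 65536/390625.
By linearity, E[#empty] = 5·65536/390625 = 65536/78125.

65536/78125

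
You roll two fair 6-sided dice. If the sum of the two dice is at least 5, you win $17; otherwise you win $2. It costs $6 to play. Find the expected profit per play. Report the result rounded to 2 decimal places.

$8.50

E[payout] = (1/6)·2 + (5/6)·17 = 29/2
Expected profit = 29/2 − 6 = 17/2 ≈ $8.50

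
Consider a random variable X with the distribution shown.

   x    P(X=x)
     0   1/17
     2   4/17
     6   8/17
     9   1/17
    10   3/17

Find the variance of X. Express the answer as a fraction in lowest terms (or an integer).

E[X] = (1/17)·0 + (4/17)·2 + (8/17)·6 + (1/17)·9 + (3/17)·10 = 95/17
E[X²] = (1/17)·0 + (4/17)·4 + (8/17)·36 + (1/17)·81 + (3/17)·100 = 685/17
Var(X) = 685/17 − (95/17)² = 2620/289

2620/289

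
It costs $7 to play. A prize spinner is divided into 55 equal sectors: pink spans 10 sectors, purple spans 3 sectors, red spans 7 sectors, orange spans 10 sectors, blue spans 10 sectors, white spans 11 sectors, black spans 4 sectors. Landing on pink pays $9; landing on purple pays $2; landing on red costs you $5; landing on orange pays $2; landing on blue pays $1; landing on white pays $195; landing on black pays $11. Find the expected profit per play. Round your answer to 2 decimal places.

$34.45

E[payout] = (10/55)·9 + (3/55)·2 + (7/55)·(-5) + (10/55)·2 + (10/55)·1 + (11/55)·195 + (4/55)·11 = 456/11
Expected profit = 456/11 − 7 = 379/11 ≈ $34.45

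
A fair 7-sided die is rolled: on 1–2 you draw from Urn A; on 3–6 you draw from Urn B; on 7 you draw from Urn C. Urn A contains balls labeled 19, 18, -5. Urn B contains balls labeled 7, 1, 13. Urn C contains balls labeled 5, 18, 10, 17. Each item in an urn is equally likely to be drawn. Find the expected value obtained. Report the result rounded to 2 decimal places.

8.83

E[X | Urn A] = (19 + 18 − 5)/3 = 32/3
E[X | Urn B] = (7 + 1 + 13)/3 = 7
E[X | Urn C] = (5 + 18 + 10 + 17)/4 = 25/2
E[X] = (2/7)·32/3 + (4/7)·7 + (1/7)·25/2 = 53/6 ≈ 8.83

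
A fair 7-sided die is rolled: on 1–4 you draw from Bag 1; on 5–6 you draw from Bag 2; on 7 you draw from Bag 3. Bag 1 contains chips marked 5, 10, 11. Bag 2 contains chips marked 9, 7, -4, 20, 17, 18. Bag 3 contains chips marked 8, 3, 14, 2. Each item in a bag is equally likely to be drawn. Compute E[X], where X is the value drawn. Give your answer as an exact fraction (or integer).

255/28

E[X | Bag 1] = (5 + 10 + 11)/3 = 26/3
E[X | Bag 2] = (9 + 7 − 4 + 20 + 17 + 18)/6 = 67/6
E[X | Bag 3] = (8 + 3 + 14 + 2)/4 = 27/4
E[X] = (4/7)·26/3 + (2/7)·67/6 + (1/7)·27/4 = 255/28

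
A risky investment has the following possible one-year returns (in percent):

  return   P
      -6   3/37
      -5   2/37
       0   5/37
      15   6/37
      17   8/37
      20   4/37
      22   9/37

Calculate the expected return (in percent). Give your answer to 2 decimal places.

E[X] = (3/37)·(-6) + (2/37)·(-5) + (5/37)·0 + (6/37)·15 + (8/37)·17 + (4/37)·20 + (9/37)·22
     = 476/37 ≈ 12.86

12.86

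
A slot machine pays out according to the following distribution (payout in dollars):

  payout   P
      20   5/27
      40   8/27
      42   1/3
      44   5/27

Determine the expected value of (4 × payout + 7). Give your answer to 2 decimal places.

E[4x+7] = (5/27)·87 + (8/27)·167 + (1/3)·175 + (5/27)·183
     = 4261/27 ≈ 157.81

157.81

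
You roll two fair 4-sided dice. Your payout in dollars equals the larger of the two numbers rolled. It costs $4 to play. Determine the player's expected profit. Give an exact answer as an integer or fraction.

-7/8 dollars

Distribution of the larger of the two numbers rolled: 1 w.p. 1/16, 2 w.p. 3/16, 3 w.p. 5/16, 4 w.p. 7/16
E[payout] = (1/16)·1 + (3/16)·2 + (5/16)·3 + (7/16)·4 = 25/8
Expected profit = 25/8 − 4 = -7/8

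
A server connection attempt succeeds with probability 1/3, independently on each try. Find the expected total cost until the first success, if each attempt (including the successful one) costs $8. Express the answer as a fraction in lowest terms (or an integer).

E[#attempts] = 1/p = 3; E[cost] = 8·3 = 24.

$24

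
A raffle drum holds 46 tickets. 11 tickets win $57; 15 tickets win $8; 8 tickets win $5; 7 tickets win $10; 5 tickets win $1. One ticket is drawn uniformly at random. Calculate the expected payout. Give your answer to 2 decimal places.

$18.74

E[payout] = (11/46)·57 + (15/46)·8 + (8/46)·5 + (7/46)·10 + (5/46)·1 = 431/23
≈ $18.74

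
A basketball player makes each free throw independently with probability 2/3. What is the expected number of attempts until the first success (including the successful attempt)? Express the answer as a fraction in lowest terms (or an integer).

3/2

For a geometric distribution, E[trials] = 1/p = 1/(2/3) = 3/2.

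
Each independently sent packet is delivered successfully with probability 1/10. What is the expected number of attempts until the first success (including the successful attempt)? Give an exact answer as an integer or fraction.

10

For a geometric distribution, E[trials] = 1/p = 1/(1/10) = 10.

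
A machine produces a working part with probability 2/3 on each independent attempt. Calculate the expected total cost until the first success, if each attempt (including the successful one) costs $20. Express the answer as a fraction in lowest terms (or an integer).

E[#attempts] = 1/p = 3/2; E[cost] = 20·3/2 = 30.

$30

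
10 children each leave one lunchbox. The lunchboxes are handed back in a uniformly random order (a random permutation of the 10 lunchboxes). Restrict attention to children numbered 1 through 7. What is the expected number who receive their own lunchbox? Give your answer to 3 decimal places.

Let Xᵢ = 1 if person i gets their own lunchbox. For each i, P(Xᵢ=1) = 1/10.
By linearity of expectation, E[X₁+…+X_7] = 7·(1/10) = 7/10.
≈ 0.700

0.700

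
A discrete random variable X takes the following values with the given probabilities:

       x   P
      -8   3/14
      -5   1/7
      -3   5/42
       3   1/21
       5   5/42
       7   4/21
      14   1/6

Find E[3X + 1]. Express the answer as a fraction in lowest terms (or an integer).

41/7

E[3x+1] = (3/14)·(-23) + (1/7)·(-14) + (5/42)·(-8) + (1/21)·10 + (5/42)·16 + (4/21)·22 + (1/6)·43
     = 41/7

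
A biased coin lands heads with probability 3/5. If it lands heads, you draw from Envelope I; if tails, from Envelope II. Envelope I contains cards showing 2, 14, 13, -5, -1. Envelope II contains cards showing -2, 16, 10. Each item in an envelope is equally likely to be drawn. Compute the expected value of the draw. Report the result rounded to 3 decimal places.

5.960

E[X | Envelope I] = (2 + 14 + 13 − 5 − 1)/5 = 23/5
E[X | Envelope II] = (-2 + 16 + 10)/3 = 8
E[X] = (3/5)·23/5 + (2/5)·8 = 149/25 ≈ 5.960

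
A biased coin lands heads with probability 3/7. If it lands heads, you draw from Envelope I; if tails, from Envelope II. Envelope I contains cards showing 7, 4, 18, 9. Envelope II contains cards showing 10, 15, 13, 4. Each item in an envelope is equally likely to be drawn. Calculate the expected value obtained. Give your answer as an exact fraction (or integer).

E[X | Envelope I] = (7 + 4 + 18 + 9)/4 = 19/2
E[X | Envelope II] = (10 + 15 + 13 + 4)/4 = 21/2
E[X] = (3/7)·19/2 + (4/7)·21/2 = 141/14

141/14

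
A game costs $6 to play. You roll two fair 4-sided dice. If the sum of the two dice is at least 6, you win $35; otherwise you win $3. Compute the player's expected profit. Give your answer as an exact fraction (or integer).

E[payout] = (5/8)·3 + (3/8)·35 = 15
Expected profit = 15 − 6 = 9

$9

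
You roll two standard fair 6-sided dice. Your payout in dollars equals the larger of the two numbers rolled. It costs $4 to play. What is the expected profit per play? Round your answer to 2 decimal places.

$0.47

Distribution of the larger of the two numbers rolled: 1 w.p. 1/36, 2 w.p. 1/12, 3 w.p. 5/36, 4 w.p. 7/36, 5 w.p. 1/4, 6 w.p. 11/36
E[payout] = (1/36)·1 + (1/12)·2 + (5/36)·3 + (7/36)·4 + (1/4)·5 + (11/36)·6 = 161/36
Expected profit = 161/36 − 4 = 17/36 ≈ $0.47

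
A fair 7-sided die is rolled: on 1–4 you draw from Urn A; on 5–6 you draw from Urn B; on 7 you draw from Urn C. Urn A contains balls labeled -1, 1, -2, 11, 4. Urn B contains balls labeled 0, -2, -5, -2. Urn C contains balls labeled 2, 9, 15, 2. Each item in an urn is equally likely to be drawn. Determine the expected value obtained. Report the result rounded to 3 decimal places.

1.843

E[X | Urn A] = (-1 + 1 − 2 + 11 + 4)/5 = 13/5
E[X | Urn B] = (0 − 2 − 5 − 2)/4 = -9/4
E[X | Urn C] = (2 + 9 + 15 + 2)/4 = 7
E[X] = (4/7)·13/5 + (2/7)·(-9/4) + (1/7)·7 = 129/70 ≈ 1.843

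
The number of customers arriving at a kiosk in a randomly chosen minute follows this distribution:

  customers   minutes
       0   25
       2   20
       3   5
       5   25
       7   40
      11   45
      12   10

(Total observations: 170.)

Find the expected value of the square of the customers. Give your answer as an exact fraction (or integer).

Total = 170, so P(customers=0) = 25/170, etc.
E[X²] = (5/34)·0 + (2/17)·4 + (1/34)·9 + (5/34)·25 + (4/17)·49 + (9/34)·121 + (1/17)·144
     = 1919/34

1919/34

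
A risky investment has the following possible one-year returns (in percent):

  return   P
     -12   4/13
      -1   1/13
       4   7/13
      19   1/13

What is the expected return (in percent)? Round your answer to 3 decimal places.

-0.154

E[X] = (4/13)·(-12) + (1/13)·(-1) + (7/13)·4 + (1/13)·19
     = -2/13 ≈ -0.154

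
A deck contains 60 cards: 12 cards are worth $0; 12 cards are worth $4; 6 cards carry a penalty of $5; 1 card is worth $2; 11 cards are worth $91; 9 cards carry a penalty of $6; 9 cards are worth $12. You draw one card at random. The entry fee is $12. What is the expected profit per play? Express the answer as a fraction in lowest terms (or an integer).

71/12 dollars

E[payout] = (12/60)·0 + (12/60)·4 + (6/60)·(-5) + (1/60)·2 + (11/60)·91 + (9/60)·(-6) + (9/60)·12 = 215/12
Expected profit = 215/12 − 12 = 71/12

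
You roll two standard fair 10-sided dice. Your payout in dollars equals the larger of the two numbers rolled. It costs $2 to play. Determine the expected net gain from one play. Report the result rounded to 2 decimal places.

Distribution of the larger of the two numbers rolled: 1 w.p. 1/100, 2 w.p. 3/100, 3 w.p. 1/20, 4 w.p. 7/100, 5 w.p. 9/100, 6 w.p. 11/100, …
E[payout] = (1/100)·1 + (3/100)·2 + (1/20)·3 + (7/100)·4 + (9/100)·5 + (11/100)·6 + (13/100)·7 + (3/20)·8 + (17/100)·9 + (19/100)·10 = 143/20
Expected profit = 143/20 − 2 = 103/20 ≈ $5.15

$5.15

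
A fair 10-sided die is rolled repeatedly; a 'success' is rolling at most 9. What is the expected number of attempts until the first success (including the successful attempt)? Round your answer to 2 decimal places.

1.11

For a geometric distribution, E[trials] = 1/p = 1/(9/10) = 10/9.
≈ 1.11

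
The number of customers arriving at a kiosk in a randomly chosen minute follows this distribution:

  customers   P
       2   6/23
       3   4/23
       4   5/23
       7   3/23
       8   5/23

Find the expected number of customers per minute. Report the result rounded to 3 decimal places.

E[X] = (6/23)·2 + (4/23)·3 + (5/23)·4 + (3/23)·7 + (5/23)·8
     = 105/23 ≈ 4.565

4.565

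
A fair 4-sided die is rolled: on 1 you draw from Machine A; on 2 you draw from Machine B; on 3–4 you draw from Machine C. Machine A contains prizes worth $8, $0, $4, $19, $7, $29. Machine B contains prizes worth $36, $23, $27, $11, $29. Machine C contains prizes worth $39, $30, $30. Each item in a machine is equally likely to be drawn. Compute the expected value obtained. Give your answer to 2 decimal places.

E[X | Machine A] = (8 + 0 + 4 + 19 + 7 + 29)/6 = 67/6
E[X | Machine B] = (36 + 23 + 27 + 11 + 29)/5 = 126/5
E[X | Machine C] = (39 + 30 + 30)/3 = 33
E[X] = (1/4)·67/6 + (1/4)·126/5 + (1/2)·33 = 3071/120 ≈ 25.59

$25.59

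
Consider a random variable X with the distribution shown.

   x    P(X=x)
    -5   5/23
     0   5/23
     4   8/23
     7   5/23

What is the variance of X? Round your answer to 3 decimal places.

E[X] = (5/23)·(-5) + (5/23)·0 + (8/23)·4 + (5/23)·7 = 42/23
E[X²] = (5/23)·25 + (5/23)·0 + (8/23)·16 + (5/23)·49 = 498/23
Var(X) = 498/23 − (42/23)² = 9690/529 ≈ 18.318

18.318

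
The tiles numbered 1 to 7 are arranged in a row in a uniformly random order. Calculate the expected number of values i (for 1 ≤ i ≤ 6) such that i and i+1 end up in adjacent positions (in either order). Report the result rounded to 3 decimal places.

For each i ∈ {1,…,6}, let Xᵢ = 1 if i and i+1 are adjacent. P(Xᵢ=1) = 2·(7−1)!/7! = 2/7.
By linearity, E[ΣXᵢ] = (6)·(2/7) = 12/7.
≈ 1.714

1.714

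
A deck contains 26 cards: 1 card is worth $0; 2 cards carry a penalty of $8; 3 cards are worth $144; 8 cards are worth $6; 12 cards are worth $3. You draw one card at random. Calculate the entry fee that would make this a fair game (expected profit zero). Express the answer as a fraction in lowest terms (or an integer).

E[payout] = (1/26)·0 + (2/26)·(-8) + (3/26)·144 + (8/26)·6 + (12/26)·3 = 250/13
Fair fee = E[payout] = 250/13

250/13 dollars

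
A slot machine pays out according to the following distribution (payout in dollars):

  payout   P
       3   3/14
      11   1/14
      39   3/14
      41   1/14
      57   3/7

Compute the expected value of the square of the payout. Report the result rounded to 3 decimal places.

E[X²] = (3/14)·9 + (1/14)·121 + (3/14)·1521 + (1/14)·1681 + (3/7)·3249
     = 1849 ≈ 1849.000

1849.000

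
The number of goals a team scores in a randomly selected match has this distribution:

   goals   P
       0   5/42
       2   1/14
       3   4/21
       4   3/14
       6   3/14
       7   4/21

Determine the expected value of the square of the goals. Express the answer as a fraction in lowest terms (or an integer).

E[X²] = (5/42)·0 + (1/14)·4 + (4/21)·9 + (3/14)·16 + (3/14)·36 + (4/21)·49
     = 472/21

472/21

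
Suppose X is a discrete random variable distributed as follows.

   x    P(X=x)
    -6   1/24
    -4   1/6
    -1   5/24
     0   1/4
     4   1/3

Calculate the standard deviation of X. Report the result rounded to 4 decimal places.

3.1088

E[X] = 5/24, E[X²] = 233/24
Var(X) = E[X²] − (E[X])² = 233/24 − 25/576 = 5567/576
SD(X) = √(5567/576) ≈ 3.1088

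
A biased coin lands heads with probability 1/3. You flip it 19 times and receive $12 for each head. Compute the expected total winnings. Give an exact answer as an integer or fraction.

E[#heads] = 19·1/3 = 19/3 (linearity over flips).
E[winnings] = 12·19/3 = 76.

$76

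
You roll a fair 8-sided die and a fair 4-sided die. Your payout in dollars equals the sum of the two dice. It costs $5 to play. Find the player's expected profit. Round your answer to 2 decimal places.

$2.00

Distribution of the sum of the two dice: 2 w.p. 1/32, 3 w.p. 1/16, 4 w.p. 3/32, 5 w.p. 1/8, 6 w.p. 1/8, 7 w.p. 1/8, …
E[payout] = (1/32)·2 + (1/16)·3 + (3/32)·4 + (1/8)·5 + (1/8)·6 + (1/8)·7 + (1/8)·8 + (1/8)·9 + (3/32)·10 + (1/16)·11 + (1/32)·12 = 7
Expected profit = 7 − 5 = 2 ≈ $2.00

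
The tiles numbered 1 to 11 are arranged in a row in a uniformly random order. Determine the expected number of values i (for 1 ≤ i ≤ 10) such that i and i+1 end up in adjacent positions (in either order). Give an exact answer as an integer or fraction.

For each i ∈ {1,…,10}, let Xᵢ = 1 if i and i+1 are adjacent. P(Xᵢ=1) = 2·(11−1)!/11! = 2/11.
By linearity, E[ΣXᵢ] = (10)·(2/11) = 20/11.

20/11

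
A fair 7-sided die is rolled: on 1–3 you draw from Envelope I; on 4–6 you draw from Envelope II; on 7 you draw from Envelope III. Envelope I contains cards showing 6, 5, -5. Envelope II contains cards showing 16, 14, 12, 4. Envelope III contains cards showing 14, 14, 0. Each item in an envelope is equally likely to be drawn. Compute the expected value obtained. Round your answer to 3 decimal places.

7.119

E[X | Envelope I] = (6 + 5 − 5)/3 = 2
E[X | Envelope II] = (16 + 14 + 12 + 4)/4 = 23/2
E[X | Envelope III] = (14 + 14 + 0)/3 = 28/3
E[X] = (3/7)·2 + (3/7)·23/2 + (1/7)·28/3 = 299/42 ≈ 7.119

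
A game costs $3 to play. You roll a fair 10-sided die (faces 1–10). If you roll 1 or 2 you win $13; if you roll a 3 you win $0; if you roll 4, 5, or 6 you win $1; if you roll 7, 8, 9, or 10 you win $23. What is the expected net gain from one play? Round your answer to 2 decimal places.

$9.10

E[payout] = (1/10)·0 + (3/10)·1 + (1/5)·13 + (2/5)·23 = 121/10
Expected profit = 121/10 − 3 = 91/10 ≈ $9.10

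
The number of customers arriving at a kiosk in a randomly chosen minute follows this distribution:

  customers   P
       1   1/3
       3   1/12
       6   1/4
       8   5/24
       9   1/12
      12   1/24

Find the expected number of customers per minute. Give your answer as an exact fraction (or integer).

E[X] = (1/3)·1 + (1/12)·3 + (1/4)·6 + (5/24)·8 + (1/12)·9 + (1/24)·12
     = 5

5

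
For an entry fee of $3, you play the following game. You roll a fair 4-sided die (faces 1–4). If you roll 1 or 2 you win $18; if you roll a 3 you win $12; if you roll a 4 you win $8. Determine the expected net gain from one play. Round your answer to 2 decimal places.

E[payout] = (1/4)·8 + (1/4)·12 + (1/2)·18 = 14
Expected profit = 14 − 3 = 11 ≈ $11.00

$11.00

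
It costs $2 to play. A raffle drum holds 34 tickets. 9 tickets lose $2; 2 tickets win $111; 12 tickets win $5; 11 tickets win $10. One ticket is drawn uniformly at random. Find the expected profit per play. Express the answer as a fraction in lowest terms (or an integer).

$9

E[payout] = (9/34)·(-2) + (2/34)·111 + (12/34)·5 + (11/34)·10 = 11
Expected profit = 11 − 2 = 9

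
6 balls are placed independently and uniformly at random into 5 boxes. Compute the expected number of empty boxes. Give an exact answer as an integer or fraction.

4096/3125

Let Xⱼ=1 if box j is empty. P(Xⱼ=1) = ((5-1)/5)^6 = 4096/15625.
By linearity, E[#empty] = 5·4096/15625 = 4096/3125.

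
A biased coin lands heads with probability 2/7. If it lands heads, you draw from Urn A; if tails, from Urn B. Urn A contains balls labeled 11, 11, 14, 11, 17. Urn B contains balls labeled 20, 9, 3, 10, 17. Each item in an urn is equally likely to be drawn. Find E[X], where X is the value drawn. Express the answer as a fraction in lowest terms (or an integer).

423/35

E[X | Urn A] = (11 + 11 + 14 + 11 + 17)/5 = 64/5
E[X | Urn B] = (20 + 9 + 3 + 10 + 17)/5 = 59/5
E[X] = (2/7)·64/5 + (5/7)·59/5 = 423/35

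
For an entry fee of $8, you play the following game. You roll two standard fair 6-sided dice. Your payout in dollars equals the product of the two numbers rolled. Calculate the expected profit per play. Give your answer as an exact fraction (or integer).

Distribution of the product of the two numbers rolled: 1 w.p. 1/36, 2 w.p. 1/18, 3 w.p. 1/18, 4 w.p. 1/12, 5 w.p. 1/18, 6 w.p. 1/9, …
E[payout] = (1/36)·1 + (1/18)·2 + (1/18)·3 + (1/12)·4 + (1/18)·5 + (1/9)·6 + (1/18)·8 + (1/36)·9 + (1/18)·10 + (1/9)·12 + (1/18)·15 + (1/36)·16 + (1/18)·18 + (1/18)·20 + (1/18)·24 + (1/36)·25 + (1/18)·30 + (1/36)·36 = 49/4
Expected profit = 49/4 − 8 = 17/4

17/4 dollars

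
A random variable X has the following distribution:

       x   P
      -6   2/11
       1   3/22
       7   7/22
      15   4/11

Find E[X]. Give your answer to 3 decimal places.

E[X] = (2/11)·(-6) + (3/22)·1 + (7/22)·7 + (4/11)·15
     = 74/11 ≈ 6.727

6.727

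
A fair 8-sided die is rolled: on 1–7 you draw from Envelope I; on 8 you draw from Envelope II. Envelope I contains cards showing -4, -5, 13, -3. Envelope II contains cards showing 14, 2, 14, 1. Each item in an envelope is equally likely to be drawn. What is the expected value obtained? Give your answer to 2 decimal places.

1.19

E[X | Envelope I] = (-4 − 5 + 13 − 3)/4 = 1/4
E[X | Envelope II] = (14 + 2 + 14 + 1)/4 = 31/4
E[X] = (7/8)·1/4 + (1/8)·31/4 = 19/16 ≈ 1.19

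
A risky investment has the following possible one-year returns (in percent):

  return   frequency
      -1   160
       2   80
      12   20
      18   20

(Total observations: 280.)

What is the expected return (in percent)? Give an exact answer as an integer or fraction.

Total = 280, so P(return=-1) = 160/280, etc.
E[X] = (4/7)·(-1) + (2/7)·2 + (1/14)·12 + (1/14)·18
     = 15/7

15/7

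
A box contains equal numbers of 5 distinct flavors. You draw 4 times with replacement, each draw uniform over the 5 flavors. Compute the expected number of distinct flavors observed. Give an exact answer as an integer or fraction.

369/125

Let Xⱼ=1 if type j appears at least once. P(Xⱼ=1) = 1 − ((5−1)/5)^4 = 369/625.
E[#distinct] = 5·369/625 = 369/125.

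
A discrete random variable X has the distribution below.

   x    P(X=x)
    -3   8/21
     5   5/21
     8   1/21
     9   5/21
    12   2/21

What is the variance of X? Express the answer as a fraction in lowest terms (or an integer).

E[X] = (8/21)·(-3) + (5/21)·5 + (1/21)·8 + (5/21)·9 + (2/21)·12 = 26/7
E[X²] = (8/21)·9 + (5/21)·25 + (1/21)·64 + (5/21)·81 + (2/21)·144 = 318/7
Var(X) = 318/7 − (26/7)² = 1550/49

1550/49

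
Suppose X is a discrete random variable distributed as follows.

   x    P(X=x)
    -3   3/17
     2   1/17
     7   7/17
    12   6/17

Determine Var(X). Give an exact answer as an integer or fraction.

E[X] = (3/17)·(-3) + (1/17)·2 + (7/17)·7 + (6/17)·12 = 114/17
E[X²] = (3/17)·9 + (1/17)·4 + (7/17)·49 + (6/17)·144 = 1238/17
Var(X) = 1238/17 − (114/17)² = 8050/289

8050/289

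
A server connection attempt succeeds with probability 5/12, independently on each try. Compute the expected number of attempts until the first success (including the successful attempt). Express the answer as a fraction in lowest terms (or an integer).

12/5

For a geometric distribution, E[trials] = 1/p = 1/(5/12) = 12/5.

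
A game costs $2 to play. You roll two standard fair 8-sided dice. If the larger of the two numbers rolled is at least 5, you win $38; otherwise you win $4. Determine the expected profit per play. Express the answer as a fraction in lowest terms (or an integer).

E[payout] = (1/4)·4 + (3/4)·38 = 59/2
Expected profit = 59/2 − 2 = 55/2

55/2 dollars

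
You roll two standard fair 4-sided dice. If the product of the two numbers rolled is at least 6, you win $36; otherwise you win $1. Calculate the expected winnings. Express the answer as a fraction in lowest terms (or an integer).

E[payout] = (1/2)·1 + (1/2)·36 = 37/2

37/2 dollars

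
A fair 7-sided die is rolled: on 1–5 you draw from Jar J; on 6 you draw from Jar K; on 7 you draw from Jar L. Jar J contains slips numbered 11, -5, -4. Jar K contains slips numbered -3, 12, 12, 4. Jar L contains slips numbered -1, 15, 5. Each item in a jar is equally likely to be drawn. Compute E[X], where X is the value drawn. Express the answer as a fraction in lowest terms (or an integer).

E[X | Jar J] = (11 − 5 − 4)/3 = 2/3
E[X | Jar K] = (-3 + 12 + 12 + 4)/4 = 25/4
E[X | Jar L] = (-1 + 15 + 5)/3 = 19/3
E[X] = (5/7)·2/3 + (1/7)·25/4 + (1/7)·19/3 = 191/84

191/84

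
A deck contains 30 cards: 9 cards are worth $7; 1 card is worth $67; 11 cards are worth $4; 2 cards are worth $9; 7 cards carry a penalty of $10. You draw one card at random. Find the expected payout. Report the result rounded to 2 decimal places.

E[payout] = (9/30)·7 + (1/30)·67 + (11/30)·4 + (2/30)·9 + (7/30)·(-10) = 61/15
≈ $4.07

$4.07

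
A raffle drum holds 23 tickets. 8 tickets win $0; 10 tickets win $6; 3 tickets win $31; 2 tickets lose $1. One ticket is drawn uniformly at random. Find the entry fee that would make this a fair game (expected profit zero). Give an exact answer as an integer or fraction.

151/23 dollars

E[payout] = (8/23)·0 + (10/23)·6 + (3/23)·31 + (2/23)·(-1) = 151/23
Fair fee = E[payout] = 151/23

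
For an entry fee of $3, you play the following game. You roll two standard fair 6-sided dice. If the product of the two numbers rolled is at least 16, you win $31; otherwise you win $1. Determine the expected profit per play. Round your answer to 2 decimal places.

E[payout] = (25/36)·1 + (11/36)·31 = 61/6
Expected profit = 61/6 − 3 = 43/6 ≈ $7.17

$7.17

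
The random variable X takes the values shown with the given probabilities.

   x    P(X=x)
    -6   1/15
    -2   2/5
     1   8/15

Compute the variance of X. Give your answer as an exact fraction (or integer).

E[X] = (1/15)·(-6) + (2/5)·(-2) + (8/15)·1 = -2/3
E[X²] = (1/15)·36 + (2/5)·4 + (8/15)·1 = 68/15
Var(X) = 68/15 − (-2/3)² = 184/45

184/45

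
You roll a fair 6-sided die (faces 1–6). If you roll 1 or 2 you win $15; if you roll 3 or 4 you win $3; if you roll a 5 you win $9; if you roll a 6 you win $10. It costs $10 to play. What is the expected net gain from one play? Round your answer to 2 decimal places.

E[payout] = (1/3)·3 + (1/6)·9 + (1/6)·10 + (1/3)·15 = 55/6
Expected profit = 55/6 − 10 = -5/6 ≈ -$0.83

-$0.83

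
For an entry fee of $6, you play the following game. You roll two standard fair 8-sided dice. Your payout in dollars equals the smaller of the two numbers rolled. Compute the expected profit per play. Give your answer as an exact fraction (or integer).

Distribution of the smaller of the two numbers rolled: 1 w.p. 15/64, 2 w.p. 13/64, 3 w.p. 11/64, 4 w.p. 9/64, 5 w.p. 7/64, 6 w.p. 5/64, …
E[payout] = (15/64)·1 + (13/64)·2 + (11/64)·3 + (9/64)·4 + (7/64)·5 + (5/64)·6 + (3/64)·7 + (1/64)·8 = 51/16
Expected profit = 51/16 − 6 = -45/16

-45/16 dollars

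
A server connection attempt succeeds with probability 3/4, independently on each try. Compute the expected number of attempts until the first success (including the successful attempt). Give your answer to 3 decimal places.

For a geometric distribution, E[trials] = 1/p = 1/(3/4) = 4/3.
≈ 1.333

1.333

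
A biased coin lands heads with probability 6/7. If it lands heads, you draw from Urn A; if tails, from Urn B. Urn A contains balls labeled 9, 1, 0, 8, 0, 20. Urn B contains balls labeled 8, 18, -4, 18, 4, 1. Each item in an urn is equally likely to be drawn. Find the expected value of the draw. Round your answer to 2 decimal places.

6.50

E[X | Urn A] = (9 + 1 + 0 + 8 + 0 + 20)/6 = 19/3
E[X | Urn B] = (8 + 18 − 4 + 18 + 4 + 1)/6 = 15/2
E[X] = (6/7)·19/3 + (1/7)·15/2 = 13/2 ≈ 6.50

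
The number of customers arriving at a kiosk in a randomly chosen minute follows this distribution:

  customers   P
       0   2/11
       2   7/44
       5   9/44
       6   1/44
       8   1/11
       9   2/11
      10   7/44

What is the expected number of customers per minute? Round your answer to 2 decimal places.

E[X] = (2/11)·0 + (7/44)·2 + (9/44)·5 + (1/44)·6 + (1/11)·8 + (2/11)·9 + (7/44)·10
     = 239/44 ≈ 5.43

5.43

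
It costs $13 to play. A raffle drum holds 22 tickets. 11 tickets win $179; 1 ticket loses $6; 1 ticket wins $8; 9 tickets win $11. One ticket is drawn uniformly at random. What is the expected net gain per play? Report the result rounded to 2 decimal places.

E[payout] = (11/22)·179 + (1/22)·(-6) + (1/22)·8 + (9/22)·11 = 1035/11
Expected profit = 1035/11 − 13 = 892/11 ≈ $81.09

$81.09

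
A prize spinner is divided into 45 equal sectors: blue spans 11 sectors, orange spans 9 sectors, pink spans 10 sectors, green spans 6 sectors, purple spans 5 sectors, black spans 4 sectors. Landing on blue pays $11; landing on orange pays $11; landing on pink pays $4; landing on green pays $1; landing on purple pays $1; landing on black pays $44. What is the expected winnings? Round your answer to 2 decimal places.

E[payout] = (11/45)·11 + (9/45)·11 + (10/45)·4 + (6/45)·1 + (5/45)·1 + (4/45)·44 = 149/15
≈ $9.93

$9.93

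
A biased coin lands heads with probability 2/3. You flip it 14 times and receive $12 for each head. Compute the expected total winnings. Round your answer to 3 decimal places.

E[#heads] = 14·2/3 = 28/3 (linearity over flips).
E[winnings] = 12·28/3 = 112.
≈ 112.000

$112.000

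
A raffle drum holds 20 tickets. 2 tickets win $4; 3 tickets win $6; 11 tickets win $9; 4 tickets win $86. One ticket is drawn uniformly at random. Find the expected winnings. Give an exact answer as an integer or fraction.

E[payout] = (2/20)·4 + (3/20)·6 + (11/20)·9 + (4/20)·86 = 469/20

469/20 dollars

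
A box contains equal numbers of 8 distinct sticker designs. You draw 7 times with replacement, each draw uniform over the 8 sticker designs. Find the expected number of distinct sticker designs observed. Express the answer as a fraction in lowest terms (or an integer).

1273609/262144

Let Xⱼ=1 if type j appears at least once. P(Xⱼ=1) = 1 − ((8−1)/8)^7 = 1273609/2097152.
E[#distinct] = 8·1273609/2097152 = 1273609/262144.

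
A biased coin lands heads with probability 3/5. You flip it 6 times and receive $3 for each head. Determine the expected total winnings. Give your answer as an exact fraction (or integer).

E[#heads] = 6·3/5 = 18/5 (linearity over flips).
E[winnings] = 3·18/5 = 54/5.

54/5 dollars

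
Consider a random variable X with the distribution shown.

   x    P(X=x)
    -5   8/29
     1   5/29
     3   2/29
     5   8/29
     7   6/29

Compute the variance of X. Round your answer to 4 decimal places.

E[X] = (8/29)·(-5) + (5/29)·1 + (2/29)·3 + (8/29)·5 + (6/29)·7 = 53/29
E[X²] = (8/29)·25 + (5/29)·1 + (2/29)·9 + (8/29)·25 + (6/29)·49 = 717/29
Var(X) = 717/29 − (53/29)² = 17984/841 ≈ 21.3841

21.3841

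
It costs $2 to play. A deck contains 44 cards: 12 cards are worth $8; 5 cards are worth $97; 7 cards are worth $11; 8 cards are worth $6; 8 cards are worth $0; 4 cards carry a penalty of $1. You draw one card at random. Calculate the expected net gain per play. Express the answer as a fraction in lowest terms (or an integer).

E[payout] = (12/44)·8 + (5/44)·97 + (7/44)·11 + (8/44)·6 + (8/44)·0 + (4/44)·(-1) = 351/22
Expected profit = 351/22 − 2 = 307/22

307/22 dollars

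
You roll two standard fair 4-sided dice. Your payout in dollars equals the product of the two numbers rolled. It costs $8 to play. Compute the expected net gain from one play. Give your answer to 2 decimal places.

-$1.75

Distribution of the product of the two numbers rolled: 1 w.p. 1/16, 2 w.p. 1/8, 3 w.p. 1/8, 4 w.p. 3/16, 6 w.p. 1/8, 8 w.p. 1/8, …
E[payout] = (1/16)·1 + (1/8)·2 + (1/8)·3 + (3/16)·4 + (1/8)·6 + (1/8)·8 + (1/16)·9 + (1/8)·12 + (1/16)·16 = 25/4
Expected profit = 25/4 − 8 = -7/4 ≈ -$1.75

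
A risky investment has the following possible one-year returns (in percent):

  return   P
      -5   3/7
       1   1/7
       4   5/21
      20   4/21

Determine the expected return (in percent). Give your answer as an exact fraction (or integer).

58/21

E[X] = (3/7)·(-5) + (1/7)·1 + (5/21)·4 + (4/21)·20
     = 58/21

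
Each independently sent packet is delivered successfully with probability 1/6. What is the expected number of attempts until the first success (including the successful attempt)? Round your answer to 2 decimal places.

For a geometric distribution, E[trials] = 1/p = 1/(1/6) = 6.
≈ 6.00

6.00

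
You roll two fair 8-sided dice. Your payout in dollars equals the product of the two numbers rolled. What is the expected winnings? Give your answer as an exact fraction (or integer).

Distribution of the product of the two numbers rolled: 1 w.p. 1/64, 2 w.p. 1/32, 3 w.p. 1/32, 4 w.p. 3/64, 5 w.p. 1/32, 6 w.p. 1/16, …
E[payout] = (1/64)·1 + (1/32)·2 + (1/32)·3 + (3/64)·4 + (1/32)·5 + (1/16)·6 + (1/32)·7 + (1/16)·8 + (1/64)·9 + (1/32)·10 + (1/16)·12 + (1/32)·14 + (1/32)·15 + (3/64)·16 + (1/32)·18 + (1/32)·20 + (1/32)·21 + (1/16)·24 + (1/64)·25 + (1/32)·28 + (1/32)·30 + (1/32)·32 + (1/32)·35 + (1/64)·36 + (1/32)·40 + (1/32)·42 + (1/32)·48 + (1/64)·49 + (1/32)·56 + (1/64)·64 = 81/4

81/4 dollars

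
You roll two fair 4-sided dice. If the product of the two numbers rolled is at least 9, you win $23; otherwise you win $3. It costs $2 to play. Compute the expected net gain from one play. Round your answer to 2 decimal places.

E[payout] = (3/4)·3 + (1/4)·23 = 8
Expected profit = 8 − 2 = 6 ≈ $6.00

$6.00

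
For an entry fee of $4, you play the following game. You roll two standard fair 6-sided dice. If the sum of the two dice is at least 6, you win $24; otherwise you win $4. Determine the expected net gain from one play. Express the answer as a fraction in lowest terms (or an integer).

E[payout] = (5/18)·4 + (13/18)·24 = 166/9
Expected profit = 166/9 − 4 = 130/9

130/9 dollars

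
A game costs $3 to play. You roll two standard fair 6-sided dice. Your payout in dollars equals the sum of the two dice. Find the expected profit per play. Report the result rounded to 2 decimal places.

Distribution of the sum of the two dice: 2 w.p. 1/36, 3 w.p. 1/18, 4 w.p. 1/12, 5 w.p. 1/9, 6 w.p. 5/36, 7 w.p. 1/6, …
E[payout] = (1/36)·2 + (1/18)·3 + (1/12)·4 + (1/9)·5 + (5/36)·6 + (1/6)·7 + (5/36)·8 + (1/9)·9 + (1/12)·10 + (1/18)·11 + (1/36)·12 = 7
Expected profit = 7 − 3 = 4 ≈ $4.00

$4.00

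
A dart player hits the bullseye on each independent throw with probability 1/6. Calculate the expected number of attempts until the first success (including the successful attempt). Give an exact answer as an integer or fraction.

6

For a geometric distribution, E[trials] = 1/p = 1/(1/6) = 6.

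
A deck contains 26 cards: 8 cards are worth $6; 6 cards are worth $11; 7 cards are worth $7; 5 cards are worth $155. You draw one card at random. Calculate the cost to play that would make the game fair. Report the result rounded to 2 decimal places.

$36.08

E[payout] = (8/26)·6 + (6/26)·11 + (7/26)·7 + (5/26)·155 = 469/13
Fair fee = E[payout] = 469/13 ≈ $36.08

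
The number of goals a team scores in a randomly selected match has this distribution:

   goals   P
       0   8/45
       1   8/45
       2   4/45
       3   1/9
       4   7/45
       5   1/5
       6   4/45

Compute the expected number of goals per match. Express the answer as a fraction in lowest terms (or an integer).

128/45

E[X] = (8/45)·0 + (8/45)·1 + (4/45)·2 + (1/9)·3 + (7/45)·4 + (1/5)·5 + (4/45)·6
     = 128/45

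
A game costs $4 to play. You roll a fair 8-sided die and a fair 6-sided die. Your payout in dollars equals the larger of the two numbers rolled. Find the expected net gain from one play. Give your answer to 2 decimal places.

$1.23

Distribution of the larger of the two numbers rolled: 1 w.p. 1/48, 2 w.p. 1/16, 3 w.p. 5/48, 4 w.p. 7/48, 5 w.p. 3/16, 6 w.p. 11/48, …
E[payout] = (1/48)·1 + (1/16)·2 + (5/48)·3 + (7/48)·4 + (3/16)·5 + (11/48)·6 + (1/8)·7 + (1/8)·8 = 251/48
Expected profit = 251/48 − 4 = 59/48 ≈ $1.23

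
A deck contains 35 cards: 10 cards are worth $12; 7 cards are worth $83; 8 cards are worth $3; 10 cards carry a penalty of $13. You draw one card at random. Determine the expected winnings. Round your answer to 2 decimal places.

E[payout] = (10/35)·12 + (7/35)·83 + (8/35)·3 + (10/35)·(-13) = 17
≈ $17.00

$17.00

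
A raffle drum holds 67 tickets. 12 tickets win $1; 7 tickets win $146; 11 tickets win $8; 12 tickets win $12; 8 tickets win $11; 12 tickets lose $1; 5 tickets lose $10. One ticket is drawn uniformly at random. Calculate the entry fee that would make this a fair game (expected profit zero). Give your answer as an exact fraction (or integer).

1292/67 dollars

E[payout] = (12/67)·1 + (7/67)·146 + (11/67)·8 + (12/67)·12 + (8/67)·11 + (12/67)·(-1) + (5/67)·(-10) = 1292/67
Fair fee = E[payout] = 1292/67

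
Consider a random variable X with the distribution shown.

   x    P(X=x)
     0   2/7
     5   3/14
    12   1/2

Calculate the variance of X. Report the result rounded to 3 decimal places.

27.352

E[X] = (2/7)·0 + (3/14)·5 + (1/2)·12 = 99/14
E[X²] = (2/7)·0 + (3/14)·25 + (1/2)·144 = 1083/14
Var(X) = 1083/14 − (99/14)² = 5361/196 ≈ 27.352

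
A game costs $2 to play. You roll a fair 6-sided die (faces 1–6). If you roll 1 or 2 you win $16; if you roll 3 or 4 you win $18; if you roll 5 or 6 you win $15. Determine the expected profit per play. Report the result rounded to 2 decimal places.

E[payout] = (1/3)·15 + (1/3)·16 + (1/3)·18 = 49/3
Expected profit = 49/3 − 2 = 43/3 ≈ $14.33

$14.33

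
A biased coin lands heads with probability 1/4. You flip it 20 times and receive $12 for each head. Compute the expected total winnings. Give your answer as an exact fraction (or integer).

E[#heads] = 20·1/4 = 5 (linearity over flips).
E[winnings] = 12·5 = 60.

$60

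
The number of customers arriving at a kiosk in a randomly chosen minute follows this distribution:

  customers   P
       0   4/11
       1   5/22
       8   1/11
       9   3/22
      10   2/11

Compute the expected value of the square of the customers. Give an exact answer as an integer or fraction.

388/11

E[X²] = (4/11)·0 + (5/22)·1 + (1/11)·64 + (3/22)·81 + (2/11)·100
     = 388/11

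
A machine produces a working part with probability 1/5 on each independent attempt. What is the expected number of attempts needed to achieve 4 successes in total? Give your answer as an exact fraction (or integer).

20

By linearity (sum of 4 independent geometric waits), E[trials] = 4/p = 4/(1/5) = 20.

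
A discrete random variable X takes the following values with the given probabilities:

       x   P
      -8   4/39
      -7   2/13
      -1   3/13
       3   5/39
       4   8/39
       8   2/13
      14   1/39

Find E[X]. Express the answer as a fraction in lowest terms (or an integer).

E[X] = (4/39)·(-8) + (2/13)·(-7) + (3/13)·(-1) + (5/39)·3 + (8/39)·4 + (2/13)·8 + (1/39)·14
     = 2/3

2/3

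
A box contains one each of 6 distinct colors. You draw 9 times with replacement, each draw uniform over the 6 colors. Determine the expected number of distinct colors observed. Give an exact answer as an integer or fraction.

Let Xⱼ=1 if type j appears at least once. P(Xⱼ=1) = 1 − ((6−1)/6)^9 = 8124571/10077696.
E[#distinct] = 6·8124571/10077696 = 8124571/1679616.

8124571/1679616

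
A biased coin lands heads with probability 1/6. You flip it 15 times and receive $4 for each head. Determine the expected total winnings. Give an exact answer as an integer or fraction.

$10

E[#heads] = 15·1/6 = 5/2 (linearity over flips).
E[winnings] = 4·5/2 = 10.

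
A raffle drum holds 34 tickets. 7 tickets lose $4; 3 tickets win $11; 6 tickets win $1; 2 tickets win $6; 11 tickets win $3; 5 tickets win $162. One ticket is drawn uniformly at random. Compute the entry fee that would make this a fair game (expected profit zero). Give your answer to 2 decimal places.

E[payout] = (7/34)·(-4) + (3/34)·11 + (6/34)·1 + (2/34)·6 + (11/34)·3 + (5/34)·162 = 433/17
Fair fee = E[payout] = 433/17 ≈ $25.47

$25.47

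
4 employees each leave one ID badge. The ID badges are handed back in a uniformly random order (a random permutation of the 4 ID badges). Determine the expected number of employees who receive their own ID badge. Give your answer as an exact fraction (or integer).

1

Let Xᵢ = 1 if person i gets their own ID badge. For each i, P(Xᵢ=1) = 1/4.
By linearity of expectation, E[X₁+…+X_4] = 4·(1/4) = 1.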